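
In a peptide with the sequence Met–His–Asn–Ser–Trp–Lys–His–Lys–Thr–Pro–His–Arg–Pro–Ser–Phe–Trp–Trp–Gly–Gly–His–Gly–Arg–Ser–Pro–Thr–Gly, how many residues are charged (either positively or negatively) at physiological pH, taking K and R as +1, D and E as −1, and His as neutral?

Charged side chains at pH ~7.4: K, R (positive); D, E (negative).
Matching residues: Lys6, Lys8, Arg12, Arg22.

4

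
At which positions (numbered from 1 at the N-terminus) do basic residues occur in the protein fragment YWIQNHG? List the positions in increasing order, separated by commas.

K, R, and H are the three residues with basic side chains (ε-amine, guanidinium, and imidazole respectively).
Matching residues: H6.

6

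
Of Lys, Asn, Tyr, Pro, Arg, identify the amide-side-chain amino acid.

Asn

Asparagine (N) and glutamine (Q) have uncharged amide side chains.
Of the listed options, only Asn belongs to this group.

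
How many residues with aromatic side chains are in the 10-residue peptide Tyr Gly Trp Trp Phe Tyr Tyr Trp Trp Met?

8

The aromatic amino acids are Phe (F, benzyl), Trp (W, indole), and Tyr (Y, phenol).
Matching residues: Tyr1, Trp3, Trp4, Phe5, Tyr6, Tyr7, Trp8, Trp9.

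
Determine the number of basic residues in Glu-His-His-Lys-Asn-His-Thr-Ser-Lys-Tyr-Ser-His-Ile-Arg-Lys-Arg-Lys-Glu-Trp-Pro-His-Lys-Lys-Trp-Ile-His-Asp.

K, R, and H are the three residues with basic side chains (ε-amine, guanidinium, and imidazole respectively).
Matching residues: His2, His3, Lys4, His6, Lys9, His12, Arg14, Lys15, Arg16, Lys17, His21, Lys22, Lys23, His26.

14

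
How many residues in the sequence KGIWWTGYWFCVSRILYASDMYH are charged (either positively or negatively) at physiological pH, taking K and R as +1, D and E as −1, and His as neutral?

3

Charged side chains at pH ~7.4: K, R (positive); D, E (negative).
Matching residues: K1, R14, D20.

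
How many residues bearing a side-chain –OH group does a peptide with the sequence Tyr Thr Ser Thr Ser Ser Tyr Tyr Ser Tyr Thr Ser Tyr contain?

S, T, and Y are the three residues with a side-chain hydroxyl.
Matching residues: Tyr1, Thr2, Ser3, Thr4, Ser5, Ser6, Tyr7, Tyr8, Ser9, Tyr10, Thr11, Ser12, Tyr13.

13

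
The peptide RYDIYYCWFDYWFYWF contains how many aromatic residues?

The aromatic amino acids are Phe (F, benzyl), Trp (W, indole), and Tyr (Y, phenol).
Matching residues: Y2, Y5, Y6, W8, F9, Y11, W12, F13, Y14, W15, F16.

11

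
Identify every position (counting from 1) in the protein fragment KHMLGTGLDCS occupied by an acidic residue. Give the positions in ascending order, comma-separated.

9

Only D (aspartate) and E (glutamate) carry a side-chain carboxylic acid.
Matching residues: D9.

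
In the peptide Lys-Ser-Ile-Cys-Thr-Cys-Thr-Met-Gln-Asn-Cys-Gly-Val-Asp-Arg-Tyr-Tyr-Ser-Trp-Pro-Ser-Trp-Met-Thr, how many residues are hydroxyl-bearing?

8

Serine (S), threonine (T), and tyrosine (Y) each carry a hydroxyl group on the side chain.
Matching residues: Ser2, Thr5, Thr7, Tyr16, Tyr17, Ser18, Ser21, Thr24.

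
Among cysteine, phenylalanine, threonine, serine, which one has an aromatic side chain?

phenylalanine

F, W, and Y each carry an aromatic ring on the side chain.
Of the listed options, only phenylalanine belongs to this group.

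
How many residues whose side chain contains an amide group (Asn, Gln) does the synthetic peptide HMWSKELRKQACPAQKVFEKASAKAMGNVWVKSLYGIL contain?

Matching residues: Q10, Q15, N28.

3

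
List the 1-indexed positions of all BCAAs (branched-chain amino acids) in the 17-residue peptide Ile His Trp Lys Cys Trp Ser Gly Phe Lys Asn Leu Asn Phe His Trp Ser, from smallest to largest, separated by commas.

The BCAAs are Val, Leu, and Ile — aliphatic side chains with a branch point.
Matching residues: Ile1, Leu12.

1, 12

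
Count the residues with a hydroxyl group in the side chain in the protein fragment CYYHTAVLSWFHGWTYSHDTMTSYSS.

13

S, T, and Y are the three residues with a side-chain hydroxyl.
Matching residues: Y2, Y3, T5, S9, T15, Y16, S17, T20, T22, S23, Y24, S25, S26.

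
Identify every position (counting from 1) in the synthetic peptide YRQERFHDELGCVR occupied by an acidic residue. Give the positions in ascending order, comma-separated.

4, 8, 9

The acidic residues are Asp (D) and Glu (E), whose side chains end in a carboxylate group.
Matching residues: E4, D8, E9.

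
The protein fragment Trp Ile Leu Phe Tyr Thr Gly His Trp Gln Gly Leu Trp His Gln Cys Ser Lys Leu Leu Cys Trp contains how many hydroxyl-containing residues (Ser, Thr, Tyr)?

3

Matching residues: Tyr5, Thr6, Ser17.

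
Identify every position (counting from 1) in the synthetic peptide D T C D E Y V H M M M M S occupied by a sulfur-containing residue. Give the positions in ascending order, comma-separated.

Matching residues: C3, M9, M10, M11, M12.

3, 9, 10, 11, 12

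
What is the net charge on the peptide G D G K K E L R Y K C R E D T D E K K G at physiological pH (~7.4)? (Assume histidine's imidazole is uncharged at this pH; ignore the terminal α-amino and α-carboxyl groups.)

Near pH 7.4, K and R contribute +1 each, D and E contribute −1 each, and every other side chain (His included, as stated) is uncharged.
Positive (K, R): K4, K5, R8, K10, R12, K18, K19 → +7.
Negative (D, E): D2, E6, E13, D14, D16, E17 → −6.
Net charge = (+7) + (−6) = +1.

+1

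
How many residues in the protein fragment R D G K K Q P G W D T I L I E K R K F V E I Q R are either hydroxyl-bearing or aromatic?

3

Hydroxyl-bearing: S, T, Y. Aromatic: F, W, Y.
Hydroxyl-bearing residues here: T11 (1).
Aromatic residues here: W9, F19 (2).
(Y belongs to both groups, but none appear in this sequence.) Total = 1 + 2 = 3.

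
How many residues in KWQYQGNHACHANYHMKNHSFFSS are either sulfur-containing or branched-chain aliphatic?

2

Sulfur-containing: C, M. Branched-chain aliphatic: I, L, V.
Sulfur-containing residues here: C10, M16 (2).
Branched-chain aliphatic residues here: none (0).
The two groups share no amino acid, so total = 2 + 0 = 2.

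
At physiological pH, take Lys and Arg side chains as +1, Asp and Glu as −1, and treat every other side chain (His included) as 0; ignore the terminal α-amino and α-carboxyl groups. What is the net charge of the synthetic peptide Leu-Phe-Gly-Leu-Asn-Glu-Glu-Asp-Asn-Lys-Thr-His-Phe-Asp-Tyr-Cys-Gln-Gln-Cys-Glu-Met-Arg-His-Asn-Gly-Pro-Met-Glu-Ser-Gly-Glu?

Positive (K, R): Lys10, Arg22 → +2.
Negative (D, E): Glu6, Glu7, Asp8, Asp14, Glu20, Glu28, Glu31 → −7.
Net charge = (+2) + (−7) = −5.

-5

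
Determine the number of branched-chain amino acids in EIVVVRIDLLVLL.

V, L, and I make up the branched-chain aliphatic group.
Matching residues: I2, V3, V4, V5, I7, L9, L10, V11, L12, L13.

10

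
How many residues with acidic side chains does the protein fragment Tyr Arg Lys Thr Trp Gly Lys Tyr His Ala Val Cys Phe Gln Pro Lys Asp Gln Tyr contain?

The acidic residues are Asp (D) and Glu (E), whose side chains end in a carboxylate group.
Matching residues: Asp17.

1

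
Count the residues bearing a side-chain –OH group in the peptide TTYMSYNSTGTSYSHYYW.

13

The –OH-bearing residues are Ser, Thr (aliphatic alcohols), and Tyr (phenol).
Matching residues: T1, T2, Y3, S5, Y6, S8, T9, T11, S12, Y13, S14, Y16, Y17.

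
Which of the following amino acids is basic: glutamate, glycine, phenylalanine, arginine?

Lysine (K), arginine (R), and histidine (H) have basic, nitrogen-containing side chains.
Of the listed options, only arginine belongs to this group.

arginine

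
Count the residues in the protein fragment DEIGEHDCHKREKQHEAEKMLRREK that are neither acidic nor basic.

7

Acidic: D, E. Basic: K, R, H. All other residues are neither.
Matching residues: I3, G4, C8, Q14, A17, M20, L21.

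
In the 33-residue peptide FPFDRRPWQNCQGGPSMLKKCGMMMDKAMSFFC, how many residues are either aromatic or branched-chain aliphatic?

6

Aromatic: F, W, Y. Branched-chain aliphatic: I, L, V.
Aromatic residues here: F1, F3, W8, F31, F32 (5).
Branched-chain aliphatic residues here: L18 (1).
The two groups share no amino acid, so total = 5 + 1 = 6.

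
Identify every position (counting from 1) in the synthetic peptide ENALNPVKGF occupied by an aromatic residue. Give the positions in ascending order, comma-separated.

F, W, and Y each carry an aromatic ring on the side chain.
Matching residues: F10.

10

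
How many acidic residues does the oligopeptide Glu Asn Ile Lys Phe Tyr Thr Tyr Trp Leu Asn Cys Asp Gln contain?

2

Aspartate (D) and glutamate (E) have carboxylic-acid side chains and are the acidic amino acids.
Matching residues: Glu1, Asp13.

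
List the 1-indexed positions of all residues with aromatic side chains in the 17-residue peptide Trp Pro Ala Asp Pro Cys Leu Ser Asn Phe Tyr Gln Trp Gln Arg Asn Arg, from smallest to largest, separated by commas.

1, 10, 11, 13

Phenylalanine (F), tryptophan (W), and tyrosine (Y) have aromatic ring side chains.
Matching residues: Trp1, Phe10, Tyr11, Trp13.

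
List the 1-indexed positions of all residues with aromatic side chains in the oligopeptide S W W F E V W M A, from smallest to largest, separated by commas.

F, W, and Y each carry an aromatic ring on the side chain.
Matching residues: W2, W3, F4, W7.

2, 3, 4, 7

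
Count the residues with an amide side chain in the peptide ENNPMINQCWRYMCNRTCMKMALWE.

5

Only N (asparagine) and Q (glutamine) carry a side-chain carboxamide.
Matching residues: N2, N3, N7, Q8, N15.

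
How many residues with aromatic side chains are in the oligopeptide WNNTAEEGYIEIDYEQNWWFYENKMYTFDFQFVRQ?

11

Phenylalanine (F), tryptophan (W), and tyrosine (Y) have aromatic ring side chains.
Matching residues: W1, Y9, Y14, W18, W19, F20, Y21, Y26, F28, F30, F32.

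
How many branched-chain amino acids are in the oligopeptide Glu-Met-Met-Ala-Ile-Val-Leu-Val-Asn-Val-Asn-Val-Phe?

6

Valine (V), leucine (L), and isoleucine (I) are the branched-chain amino acids.
Matching residues: Ile5, Val6, Leu7, Val8, Val10, Val12.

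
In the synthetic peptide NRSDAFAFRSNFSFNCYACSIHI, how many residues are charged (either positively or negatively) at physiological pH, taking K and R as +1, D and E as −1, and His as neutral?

3

Charged side chains at pH ~7.4: K, R (positive); D, E (negative).
Matching residues: R2, D4, R9.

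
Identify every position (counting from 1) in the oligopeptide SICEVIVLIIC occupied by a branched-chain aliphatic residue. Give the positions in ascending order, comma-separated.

2, 5, 6, 7, 8, 9, 10

Valine (V), leucine (L), and isoleucine (I) are the branched-chain amino acids.
Matching residues: I2, V5, I6, V7, L8, I9, I10.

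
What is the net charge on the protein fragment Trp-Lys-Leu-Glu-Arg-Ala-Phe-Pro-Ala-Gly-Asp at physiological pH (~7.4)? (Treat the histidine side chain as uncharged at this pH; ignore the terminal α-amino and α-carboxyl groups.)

Near pH 7.4, K and R contribute +1 each, D and E contribute −1 each, and every other side chain (His included, as stated) is uncharged.
Positive (K, R): Lys2, Arg5 → +2.
Negative (D, E): Glu4, Asp11 → −2.
Net charge = (+2) + (−2) = 0.

0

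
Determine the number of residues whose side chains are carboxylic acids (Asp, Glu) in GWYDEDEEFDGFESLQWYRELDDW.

10

Matching residues: D4, E5, D6, E7, E8, D10, E13, E20, D22, D23.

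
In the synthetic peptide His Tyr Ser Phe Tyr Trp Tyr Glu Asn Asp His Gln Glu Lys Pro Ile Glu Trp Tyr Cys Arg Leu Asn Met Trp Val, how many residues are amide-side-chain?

3

The amide-side-chain residues are Asn (N) and Gln (Q).
Matching residues: Asn9, Gln12, Asn23.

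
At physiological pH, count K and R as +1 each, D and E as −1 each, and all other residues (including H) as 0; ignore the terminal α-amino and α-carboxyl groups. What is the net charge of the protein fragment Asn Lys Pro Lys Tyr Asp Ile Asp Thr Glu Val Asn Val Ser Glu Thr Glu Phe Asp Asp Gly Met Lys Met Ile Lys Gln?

Positive (K, R): Lys2, Lys4, Lys23, Lys26 → +4.
Negative (D, E): Asp6, Asp8, Glu10, Glu15, Glu17, Asp19, Asp20 → −7.
Net charge = (+4) + (−7) = −3.

-3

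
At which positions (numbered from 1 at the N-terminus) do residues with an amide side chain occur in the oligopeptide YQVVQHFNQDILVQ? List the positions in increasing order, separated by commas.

The amide-side-chain residues are Asn (N) and Gln (Q).
Matching residues: Q2, Q5, N8, Q9, Q14.

2, 5, 8, 9, 14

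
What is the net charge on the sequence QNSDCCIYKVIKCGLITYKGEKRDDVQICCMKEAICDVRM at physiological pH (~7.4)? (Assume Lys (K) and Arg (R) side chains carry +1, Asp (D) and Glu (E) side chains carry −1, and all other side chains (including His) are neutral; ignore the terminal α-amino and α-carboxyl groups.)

Positive (K, R): K9, K12, K19, K22, R23, K32, R39 → +7.
Negative (D, E): D4, E21, D24, D25, E33, D37 → −6.
Net charge = (+7) + (−6) = +1.

+1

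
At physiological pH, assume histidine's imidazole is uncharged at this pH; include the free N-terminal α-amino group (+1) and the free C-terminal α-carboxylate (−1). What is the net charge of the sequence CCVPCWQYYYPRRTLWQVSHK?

The side chains ionized at physiological pH are Lys/Arg (+1) and Asp/Glu (−1); with His treated as neutral, nothing else contributes.
Positive (K, R): R12, R13, K21 → +3.
Negative (D, E): none → −0.
The N-terminus (+1) and C-terminus (−1) cancel.
Net charge = (+3) + (−0) = +3.

+3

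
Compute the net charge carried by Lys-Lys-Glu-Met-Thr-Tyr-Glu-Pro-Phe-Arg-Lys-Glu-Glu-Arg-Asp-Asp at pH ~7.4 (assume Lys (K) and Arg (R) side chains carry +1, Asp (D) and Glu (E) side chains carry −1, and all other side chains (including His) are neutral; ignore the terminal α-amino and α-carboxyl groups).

-1

Positive (K, R): Lys1, Lys2, Arg10, Lys11, Arg14 → +5.
Negative (D, E): Glu3, Glu7, Glu12, Glu13, Asp15, Asp16 → −6.
Net charge = (+5) + (−6) = −1.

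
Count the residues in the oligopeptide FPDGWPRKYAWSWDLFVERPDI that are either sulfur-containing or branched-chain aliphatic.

3

Sulfur-containing: C, M. Branched-chain aliphatic: I, L, V.
Sulfur-containing residues here: none (0).
Branched-chain aliphatic residues here: L15, V17, I22 (3).
The two groups share no amino acid, so total = 0 + 3 = 3.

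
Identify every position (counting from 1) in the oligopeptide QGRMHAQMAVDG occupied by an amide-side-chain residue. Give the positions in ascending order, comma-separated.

1, 7

Asparagine (N) and glutamine (Q) have uncharged amide side chains.
Matching residues: Q1, Q7.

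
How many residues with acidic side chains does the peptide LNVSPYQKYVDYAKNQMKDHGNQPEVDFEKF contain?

5

The acidic residues are Asp (D) and Glu (E), whose side chains end in a carboxylate group.
Matching residues: D11, D19, E25, D27, E29.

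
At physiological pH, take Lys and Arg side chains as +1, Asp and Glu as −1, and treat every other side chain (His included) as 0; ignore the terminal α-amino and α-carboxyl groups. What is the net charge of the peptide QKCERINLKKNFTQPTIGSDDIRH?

+2

Positive (K, R): K2, R5, K9, K10, R23 → +5.
Negative (D, E): E4, D20, D21 → −3.
Net charge = (+5) + (−3) = +2.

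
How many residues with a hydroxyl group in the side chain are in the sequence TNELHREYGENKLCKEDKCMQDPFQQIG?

The –OH-bearing residues are Ser, Thr (aliphatic alcohols), and Tyr (phenol).
Matching residues: T1, Y8.

2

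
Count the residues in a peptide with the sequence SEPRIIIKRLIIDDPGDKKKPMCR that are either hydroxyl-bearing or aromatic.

1

Hydroxyl-bearing: S, T, Y. Aromatic: F, W, Y.
Hydroxyl-bearing residues here: S1 (1).
Aromatic residues here: none (0).
(Y belongs to both groups, but none appear in this sequence.) Total = 1 + 0 = 1.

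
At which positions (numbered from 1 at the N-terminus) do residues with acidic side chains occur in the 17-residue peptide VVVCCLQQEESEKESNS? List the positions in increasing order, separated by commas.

9, 10, 12, 14

The acidic residues are Asp (D) and Glu (E), whose side chains end in a carboxylate group.
Matching residues: E9, E10, E12, E14.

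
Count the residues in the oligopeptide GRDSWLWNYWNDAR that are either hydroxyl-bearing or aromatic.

5

Hydroxyl-bearing: S, T, Y. Aromatic: F, W, Y.
Hydroxyl-bearing residues here: S4, Y9 (2).
Aromatic residues here: W5, W7, Y9, W10 (4).
Y is in both groups, so the 1 Y residue must not be double-counted.
Total = 2 + 4 − 1 = 5.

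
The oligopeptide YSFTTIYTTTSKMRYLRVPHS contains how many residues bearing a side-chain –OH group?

S, T, and Y are the three residues with a side-chain hydroxyl.
Matching residues: Y1, S2, T4, T5, Y7, T8, T9, T10, S11, Y15, S21.

11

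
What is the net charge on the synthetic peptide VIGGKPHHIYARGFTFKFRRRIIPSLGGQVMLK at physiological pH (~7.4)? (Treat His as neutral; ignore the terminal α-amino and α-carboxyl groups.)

The side chains ionized at physiological pH are Lys/Arg (+1) and Asp/Glu (−1); with His treated as neutral, nothing else contributes.
Positive (K, R): K5, R12, K17, R19, R20, R21, K33 → +7.
Negative (D, E): none → −0.
Net charge = (+7) + (−0) = +7.

+7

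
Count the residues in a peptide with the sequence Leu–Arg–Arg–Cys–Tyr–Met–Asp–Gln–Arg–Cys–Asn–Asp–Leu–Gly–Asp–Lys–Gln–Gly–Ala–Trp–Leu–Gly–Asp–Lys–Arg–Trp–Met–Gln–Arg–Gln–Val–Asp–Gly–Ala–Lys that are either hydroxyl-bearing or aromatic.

3

Hydroxyl-bearing: S, T, Y. Aromatic: F, W, Y.
Hydroxyl-bearing residues here: Tyr5 (1).
Aromatic residues here: Tyr5, Trp20, Trp26 (3).
Y is in both groups, so the 1 Y residue must not be double-counted.
Total = 1 + 3 − 1 = 3.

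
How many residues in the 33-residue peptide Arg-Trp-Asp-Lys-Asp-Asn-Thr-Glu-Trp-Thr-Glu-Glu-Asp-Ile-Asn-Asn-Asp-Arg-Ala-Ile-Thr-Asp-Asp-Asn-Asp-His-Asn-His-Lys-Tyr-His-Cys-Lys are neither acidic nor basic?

Acidic: D, E. Basic: K, R, H. All other residues are neither.
Matching residues: Trp2, Asn6, Thr7, Trp9, Thr10, Ile14, Asn15, Asn16, Ala19, Ile20, Thr21, Asn24, Asn27, Tyr30, Cys32.

15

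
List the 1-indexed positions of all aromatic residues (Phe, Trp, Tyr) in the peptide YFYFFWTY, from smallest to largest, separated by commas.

1, 2, 3, 4, 5, 6, 8

Matching residues: Y1, F2, Y3, F4, F5, W6, Y8.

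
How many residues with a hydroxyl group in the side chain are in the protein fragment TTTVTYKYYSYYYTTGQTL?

14

Serine (S), threonine (T), and tyrosine (Y) each carry a hydroxyl group on the side chain.
Matching residues: T1, T2, T3, T5, Y6, Y8, Y9, S10, Y11, Y12, Y13, T14, T15, T18.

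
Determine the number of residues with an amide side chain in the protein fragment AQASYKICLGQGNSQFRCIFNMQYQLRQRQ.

The amide-side-chain residues are Asn (N) and Gln (Q).
Matching residues: Q2, Q11, N13, Q15, N21, Q23, Q25, Q28, Q30.

9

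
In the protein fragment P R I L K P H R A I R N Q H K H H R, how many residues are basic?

10

The basic amino acids are Lys (K), Arg (R), and His (H).
Matching residues: R2, K5, H7, R8, R11, H14, K15, H16, H17, R18.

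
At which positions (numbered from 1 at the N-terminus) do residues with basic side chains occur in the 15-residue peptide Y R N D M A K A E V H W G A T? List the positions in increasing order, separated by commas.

2, 7, 11

The basic amino acids are Lys (K), Arg (R), and His (H).
Matching residues: R2, K7, H11.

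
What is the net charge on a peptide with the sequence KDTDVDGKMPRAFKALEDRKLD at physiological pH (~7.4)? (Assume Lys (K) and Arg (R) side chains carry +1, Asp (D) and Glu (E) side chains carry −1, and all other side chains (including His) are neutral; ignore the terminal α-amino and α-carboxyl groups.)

Positive (K, R): K1, K8, R11, K14, R19, K20 → +6.
Negative (D, E): D2, D4, D6, E17, D18, D22 → −6.
Net charge = (+6) + (−6) = 0.

0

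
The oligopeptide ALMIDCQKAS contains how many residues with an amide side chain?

1

Only N (asparagine) and Q (glutamine) carry a side-chain carboxamide.
Matching residues: Q7.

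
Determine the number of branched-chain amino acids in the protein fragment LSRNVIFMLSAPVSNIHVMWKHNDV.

8

The BCAAs are Val, Leu, and Ile — aliphatic side chains with a branch point.
Matching residues: L1, V5, I6, L9, V13, I16, V18, V25.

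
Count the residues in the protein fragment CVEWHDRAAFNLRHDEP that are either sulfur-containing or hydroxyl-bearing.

1

Sulfur-containing: C, M. Hydroxyl-bearing: S, T, Y.
Sulfur-containing residues here: C1 (1).
Hydroxyl-bearing residues here: none (0).
The two groups share no amino acid, so total = 1 + 0 = 1.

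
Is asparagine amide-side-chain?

Asparagine (N) and glutamine (Q) have uncharged amide side chains.
Asparagine is in this group.

Yes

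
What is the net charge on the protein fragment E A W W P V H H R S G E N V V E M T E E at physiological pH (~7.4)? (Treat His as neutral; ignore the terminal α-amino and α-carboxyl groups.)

Near pH 7.4, K and R contribute +1 each, D and E contribute −1 each, and every other side chain (His included, as stated) is uncharged.
Positive (K, R): R9 → +1.
Negative (D, E): E1, E12, E16, E19, E20 → −5.
Net charge = (+1) + (−5) = −4.

-4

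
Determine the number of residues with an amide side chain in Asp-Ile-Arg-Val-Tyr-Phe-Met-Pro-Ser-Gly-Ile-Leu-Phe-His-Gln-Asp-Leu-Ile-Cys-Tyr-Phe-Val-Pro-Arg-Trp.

1

Asparagine (N) and glutamine (Q) have uncharged amide side chains.
Matching residues: Gln15.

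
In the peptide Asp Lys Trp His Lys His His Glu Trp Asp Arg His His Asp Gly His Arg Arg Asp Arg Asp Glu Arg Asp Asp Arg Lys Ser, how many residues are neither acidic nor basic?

Acidic: D, E. Basic: K, R, H. All other residues are neither.
Matching residues: Trp3, Trp9, Gly15, Ser28.

4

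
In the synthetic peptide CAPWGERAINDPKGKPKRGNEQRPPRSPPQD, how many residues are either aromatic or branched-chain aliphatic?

Aromatic: F, W, Y. Branched-chain aliphatic: I, L, V.
Aromatic residues here: W4 (1).
Branched-chain aliphatic residues here: I9 (1).
The two groups share no amino acid, so total = 1 + 1 = 2.

2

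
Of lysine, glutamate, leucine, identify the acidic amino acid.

Aspartate (D) and glutamate (E) have carboxylic-acid side chains and are the acidic amino acids.
Of the listed options, only glutamate belongs to this group.

glutamate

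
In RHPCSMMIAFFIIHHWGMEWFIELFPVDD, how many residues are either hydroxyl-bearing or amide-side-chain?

1

Hydroxyl-bearing: S, T, Y. Amide-side-chain: N, Q.
Hydroxyl-bearing residues here: S5 (1).
Amide-side-chain residues here: none (0).
The two groups share no amino acid, so total = 1 + 0 = 1.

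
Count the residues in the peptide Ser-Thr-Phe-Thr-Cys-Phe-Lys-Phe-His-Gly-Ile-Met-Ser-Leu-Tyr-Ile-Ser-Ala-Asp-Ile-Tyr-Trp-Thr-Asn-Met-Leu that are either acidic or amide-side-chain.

Acidic: D, E. Amide-side-chain: N, Q.
Acidic residues here: Asp19 (1).
Amide-side-chain residues here: Asn24 (1).
The two groups share no amino acid, so total = 1 + 1 = 2.

2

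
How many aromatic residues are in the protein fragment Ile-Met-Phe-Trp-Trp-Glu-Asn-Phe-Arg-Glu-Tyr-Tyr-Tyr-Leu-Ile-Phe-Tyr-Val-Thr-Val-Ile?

9

The aromatic amino acids are Phe (F, benzyl), Trp (W, indole), and Tyr (Y, phenol).
Matching residues: Phe3, Trp4, Trp5, Phe8, Tyr11, Tyr12, Tyr13, Phe16, Tyr17.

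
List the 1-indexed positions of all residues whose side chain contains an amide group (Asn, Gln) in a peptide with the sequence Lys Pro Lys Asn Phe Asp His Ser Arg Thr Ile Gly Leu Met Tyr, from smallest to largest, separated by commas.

Matching residues: Asn4.

4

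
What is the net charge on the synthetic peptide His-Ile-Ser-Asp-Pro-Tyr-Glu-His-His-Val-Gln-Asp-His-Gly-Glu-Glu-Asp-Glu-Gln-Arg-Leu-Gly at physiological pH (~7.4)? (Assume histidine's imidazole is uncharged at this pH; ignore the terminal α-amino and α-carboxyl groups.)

-6

Near pH 7.4, K and R contribute +1 each, D and E contribute −1 each, and every other side chain (His included, as stated) is uncharged.
Positive (K, R): Arg20 → +1.
Negative (D, E): Asp4, Glu7, Asp12, Glu15, Glu16, Asp17, Glu18 → −7.
Net charge = (+1) + (−7) = −6.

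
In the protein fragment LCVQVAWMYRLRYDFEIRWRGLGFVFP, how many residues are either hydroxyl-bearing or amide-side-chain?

3

Hydroxyl-bearing: S, T, Y. Amide-side-chain: N, Q.
Hydroxyl-bearing residues here: Y9, Y13 (2).
Amide-side-chain residues here: Q4 (1).
The two groups share no amino acid, so total = 2 + 1 = 3.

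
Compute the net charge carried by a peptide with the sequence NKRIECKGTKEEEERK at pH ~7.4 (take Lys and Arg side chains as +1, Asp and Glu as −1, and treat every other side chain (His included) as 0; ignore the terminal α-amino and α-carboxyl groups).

+1

Positive (K, R): K2, R3, K7, K10, R15, K16 → +6.
Negative (D, E): E5, E11, E12, E13, E14 → −5.
Net charge = (+6) + (−5) = +1.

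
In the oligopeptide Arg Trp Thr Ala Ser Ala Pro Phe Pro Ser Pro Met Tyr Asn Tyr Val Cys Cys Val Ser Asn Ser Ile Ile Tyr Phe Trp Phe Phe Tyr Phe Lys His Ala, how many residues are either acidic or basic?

Acidic: D, E. Basic: H, K, R.
Acidic residues here: none (0).
Basic residues here: Arg1, Lys32, His33 (3).
The two groups share no amino acid, so total = 0 + 3 = 3.

3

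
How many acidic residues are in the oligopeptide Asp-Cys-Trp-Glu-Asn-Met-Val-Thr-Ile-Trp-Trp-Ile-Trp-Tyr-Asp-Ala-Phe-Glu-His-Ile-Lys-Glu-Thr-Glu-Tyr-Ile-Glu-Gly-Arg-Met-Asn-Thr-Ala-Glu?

8

Only D (aspartate) and E (glutamate) carry a side-chain carboxylic acid.
Matching residues: Asp1, Glu4, Asp15, Glu18, Glu22, Glu24, Glu27, Glu34.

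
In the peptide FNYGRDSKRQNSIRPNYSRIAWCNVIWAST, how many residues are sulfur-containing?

The sulfur-bearing residues are cysteine (–SH) and methionine (–S–CH₃).
Matching residues: C23.

1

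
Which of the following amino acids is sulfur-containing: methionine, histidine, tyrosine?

Cysteine (C, thiol) and methionine (M, thioether) are the two sulfur-containing amino acids.
Of the listed options, only methionine belongs to this group.

methionine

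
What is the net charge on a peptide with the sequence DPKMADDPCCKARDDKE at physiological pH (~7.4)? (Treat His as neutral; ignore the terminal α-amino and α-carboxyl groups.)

-2

At pH ~7.4 the Lys and Arg side chains are protonated (+1), the Asp and Glu side chains are deprotonated (−1), and with His taken as neutral all other side chains carry no charge.
Positive (K, R): K3, K11, R13, K16 → +4.
Negative (D, E): D1, D6, D7, D14, D15, E17 → −6.
Net charge = (+4) + (−6) = −2.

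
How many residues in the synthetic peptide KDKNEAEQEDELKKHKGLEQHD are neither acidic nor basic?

7

Acidic: D, E. Basic: K, R, H. All other residues are neither.
Matching residues: N4, A6, Q8, L12, G17, L18, Q20.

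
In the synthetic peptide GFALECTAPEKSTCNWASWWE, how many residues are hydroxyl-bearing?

Serine (S), threonine (T), and tyrosine (Y) each carry a hydroxyl group on the side chain.
Matching residues: T7, S12, T13, S18.

4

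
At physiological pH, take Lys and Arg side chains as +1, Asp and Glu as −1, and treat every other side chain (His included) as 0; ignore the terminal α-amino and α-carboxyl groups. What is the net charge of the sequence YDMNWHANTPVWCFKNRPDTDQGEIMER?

Positive (K, R): K15, R17, R28 → +3.
Negative (D, E): D2, D19, D21, E24, E27 → −5.
Net charge = (+3) + (−5) = −2.

-2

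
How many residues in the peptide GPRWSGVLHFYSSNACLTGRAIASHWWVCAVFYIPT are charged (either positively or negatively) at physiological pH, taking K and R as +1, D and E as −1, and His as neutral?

Charged side chains at pH ~7.4: K, R (positive); D, E (negative).
Matching residues: R3, R20.

2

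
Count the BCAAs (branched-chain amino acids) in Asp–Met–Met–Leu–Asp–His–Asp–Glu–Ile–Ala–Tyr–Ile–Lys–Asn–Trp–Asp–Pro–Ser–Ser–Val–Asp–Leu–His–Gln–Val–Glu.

6

Valine (V), leucine (L), and isoleucine (I) are the branched-chain amino acids.
Matching residues: Leu4, Ile9, Ile12, Val20, Leu22, Val25.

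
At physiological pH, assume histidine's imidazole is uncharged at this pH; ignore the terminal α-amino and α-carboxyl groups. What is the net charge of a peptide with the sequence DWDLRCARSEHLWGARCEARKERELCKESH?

At pH ~7.4 the Lys and Arg side chains are protonated (+1), the Asp and Glu side chains are deprotonated (−1), and with His taken as neutral all other side chains carry no charge.
Positive (K, R): R5, R8, R16, R20, K21, R23, K27 → +7.
Negative (D, E): D1, D3, E10, E18, E22, E24, E28 → −7.
Net charge = (+7) + (−7) = 0.

0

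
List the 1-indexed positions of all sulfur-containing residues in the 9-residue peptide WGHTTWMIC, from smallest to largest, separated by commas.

Cysteine (C, thiol) and methionine (M, thioether) are the two sulfur-containing amino acids.
Matching residues: M7, C9.

7, 9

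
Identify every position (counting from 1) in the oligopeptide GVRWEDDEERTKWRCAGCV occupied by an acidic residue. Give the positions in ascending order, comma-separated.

Aspartate (D) and glutamate (E) have carboxylic-acid side chains and are the acidic amino acids.
Matching residues: E5, D6, D7, E8, E9.

5, 6, 7, 8, 9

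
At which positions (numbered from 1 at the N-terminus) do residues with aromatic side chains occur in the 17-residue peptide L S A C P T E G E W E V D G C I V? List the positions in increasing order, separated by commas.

The aromatic amino acids are Phe (F, benzyl), Trp (W, indole), and Tyr (Y, phenol).
Matching residues: W10.

10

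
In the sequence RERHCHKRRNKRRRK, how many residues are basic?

The basic amino acids are Lys (K), Arg (R), and His (H).
Matching residues: R1, R3, H4, H6, K7, R8, R9, K11, R12, R13, R14, K15.

12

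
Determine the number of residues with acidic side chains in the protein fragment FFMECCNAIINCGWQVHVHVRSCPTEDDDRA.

5

The acidic residues are Asp (D) and Glu (E), whose side chains end in a carboxylate group.
Matching residues: E4, E26, D27, D28, D29.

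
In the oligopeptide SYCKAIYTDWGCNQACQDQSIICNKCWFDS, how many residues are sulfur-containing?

5

The sulfur-bearing residues are cysteine (–SH) and methionine (–S–CH₃).
Matching residues: C3, C12, C16, C23, C26.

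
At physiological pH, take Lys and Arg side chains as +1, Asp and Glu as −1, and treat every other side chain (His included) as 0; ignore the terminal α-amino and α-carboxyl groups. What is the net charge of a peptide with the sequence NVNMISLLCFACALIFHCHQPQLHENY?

-1

Positive (K, R): none → +0.
Negative (D, E): E25 → −1.
Net charge = (+0) + (−1) = −1.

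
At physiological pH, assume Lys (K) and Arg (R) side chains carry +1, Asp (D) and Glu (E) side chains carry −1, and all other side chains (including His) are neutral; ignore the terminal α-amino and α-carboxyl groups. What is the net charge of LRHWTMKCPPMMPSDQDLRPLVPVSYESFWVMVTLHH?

Positive (K, R): R2, K7, R19 → +3.
Negative (D, E): D15, D17, E27 → −3.
Net charge = (+3) + (−3) = 0.

0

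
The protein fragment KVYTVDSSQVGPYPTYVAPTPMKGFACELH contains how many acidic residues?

Aspartate (D) and glutamate (E) have carboxylic-acid side chains and are the acidic amino acids.
Matching residues: D6, E28.

2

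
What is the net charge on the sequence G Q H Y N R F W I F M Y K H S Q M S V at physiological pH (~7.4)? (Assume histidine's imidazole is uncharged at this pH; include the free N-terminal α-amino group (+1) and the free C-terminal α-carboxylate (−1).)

+2

At pH ~7.4 the Lys and Arg side chains are protonated (+1), the Asp and Glu side chains are deprotonated (−1), and with His taken as neutral all other side chains carry no charge.
Positive (K, R): R6, K13 → +2.
Negative (D, E): none → −0.
The N-terminus (+1) and C-terminus (−1) cancel.
Net charge = (+2) + (−0) = +2.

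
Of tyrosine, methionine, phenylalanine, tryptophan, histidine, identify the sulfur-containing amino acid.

methionine

Only Cys (C) and Met (M) have a sulfur atom in the side chain.
Of the listed options, only methionine belongs to this group.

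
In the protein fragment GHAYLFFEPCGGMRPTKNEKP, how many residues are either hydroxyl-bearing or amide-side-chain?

Hydroxyl-bearing: S, T, Y. Amide-side-chain: N, Q.
Hydroxyl-bearing residues here: Y4, T16 (2).
Amide-side-chain residues here: N18 (1).
The two groups share no amino acid, so total = 2 + 1 = 3.

3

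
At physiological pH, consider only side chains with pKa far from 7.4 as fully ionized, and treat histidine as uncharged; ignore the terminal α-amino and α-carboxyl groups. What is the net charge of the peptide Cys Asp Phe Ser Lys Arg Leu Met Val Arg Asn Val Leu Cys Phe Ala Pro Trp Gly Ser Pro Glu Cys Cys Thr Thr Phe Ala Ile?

At pH ~7.4 the Lys and Arg side chains are protonated (+1), the Asp and Glu side chains are deprotonated (−1), and with His taken as neutral all other side chains carry no charge.
Positive (K, R): Lys5, Arg6, Arg10 → +3.
Negative (D, E): Asp2, Glu22 → −2.
Net charge = (+3) + (−2) = +1.

+1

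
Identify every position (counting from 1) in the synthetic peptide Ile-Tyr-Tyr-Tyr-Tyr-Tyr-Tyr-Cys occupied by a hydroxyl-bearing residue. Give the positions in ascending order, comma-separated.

2, 3, 4, 5, 6, 7

S, T, and Y are the three residues with a side-chain hydroxyl.
Matching residues: Tyr2, Tyr3, Tyr4, Tyr5, Tyr6, Tyr7.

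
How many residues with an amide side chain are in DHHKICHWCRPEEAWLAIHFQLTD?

The amide-side-chain residues are Asn (N) and Gln (Q).
Matching residues: Q21.

1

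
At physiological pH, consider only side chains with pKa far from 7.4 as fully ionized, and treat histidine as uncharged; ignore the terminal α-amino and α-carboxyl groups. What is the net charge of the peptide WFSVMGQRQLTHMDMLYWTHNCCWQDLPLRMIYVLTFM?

0

Near pH 7.4, K and R contribute +1 each, D and E contribute −1 each, and every other side chain (His included, as stated) is uncharged.
Positive (K, R): R8, R30 → +2.
Negative (D, E): D14, D26 → −2.
Net charge = (+2) + (−2) = 0.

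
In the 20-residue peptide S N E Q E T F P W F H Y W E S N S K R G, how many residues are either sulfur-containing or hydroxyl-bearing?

Sulfur-containing: C, M. Hydroxyl-bearing: S, T, Y.
Sulfur-containing residues here: none (0).
Hydroxyl-bearing residues here: S1, T6, Y12, S15, S17 (5).
The two groups share no amino acid, so total = 0 + 5 = 5.

5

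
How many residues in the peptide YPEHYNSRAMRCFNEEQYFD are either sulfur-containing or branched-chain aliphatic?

2

Sulfur-containing: C, M. Branched-chain aliphatic: I, L, V.
Sulfur-containing residues here: M10, C12 (2).
Branched-chain aliphatic residues here: none (0).
The two groups share no amino acid, so total = 2 + 0 = 2.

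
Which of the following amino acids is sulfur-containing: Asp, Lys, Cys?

Cys

Cysteine (C, thiol) and methionine (M, thioether) are the two sulfur-containing amino acids.
Of the listed options, only Cys belongs to this group.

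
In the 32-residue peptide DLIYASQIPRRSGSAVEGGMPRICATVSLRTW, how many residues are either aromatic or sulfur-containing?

4

Aromatic: F, W, Y. Sulfur-containing: C, M.
Aromatic residues here: Y4, W32 (2).
Sulfur-containing residues here: M20, C24 (2).
The two groups share no amino acid, so total = 2 + 2 = 4.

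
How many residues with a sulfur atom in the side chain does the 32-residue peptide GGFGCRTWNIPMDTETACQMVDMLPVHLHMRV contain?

Cysteine (C, thiol) and methionine (M, thioether) are the two sulfur-containing amino acids.
Matching residues: C5, M12, C18, M20, M23, M30.

6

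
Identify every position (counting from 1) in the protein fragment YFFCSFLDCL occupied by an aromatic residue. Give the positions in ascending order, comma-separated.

The aromatic amino acids are Phe (F, benzyl), Trp (W, indole), and Tyr (Y, phenol).
Matching residues: Y1, F2, F3, F6.

1, 2, 3, 6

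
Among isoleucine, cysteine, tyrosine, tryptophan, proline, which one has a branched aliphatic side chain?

Valine (V), leucine (L), and isoleucine (I) are the branched-chain amino acids.
Of the listed options, only isoleucine belongs to this group.

isoleucine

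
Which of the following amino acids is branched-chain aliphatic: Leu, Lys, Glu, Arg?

V, L, and I make up the branched-chain aliphatic group.
Of the listed options, only Leu belongs to this group.

Leu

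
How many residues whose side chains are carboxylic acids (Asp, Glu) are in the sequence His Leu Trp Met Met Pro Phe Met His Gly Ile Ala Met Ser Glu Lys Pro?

Matching residues: Glu15.

1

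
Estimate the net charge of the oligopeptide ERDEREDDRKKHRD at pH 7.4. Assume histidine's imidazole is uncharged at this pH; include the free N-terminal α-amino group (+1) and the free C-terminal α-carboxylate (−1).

At pH ~7.4 the Lys and Arg side chains are protonated (+1), the Asp and Glu side chains are deprotonated (−1), and with His taken as neutral all other side chains carry no charge.
Positive (K, R): R2, R5, R9, K10, K11, R13 → +6.
Negative (D, E): E1, D3, E4, E6, D7, D8, D14 → −7.
The N-terminus (+1) and C-terminus (−1) cancel.
Net charge = (+6) + (−7) = −1.

-1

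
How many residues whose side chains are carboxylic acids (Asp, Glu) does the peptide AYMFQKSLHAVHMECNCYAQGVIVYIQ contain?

Matching residues: E14.

1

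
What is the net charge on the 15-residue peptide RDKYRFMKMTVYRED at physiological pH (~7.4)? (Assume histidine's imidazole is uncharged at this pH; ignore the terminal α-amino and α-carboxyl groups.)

At pH ~7.4 the Lys and Arg side chains are protonated (+1), the Asp and Glu side chains are deprotonated (−1), and with His taken as neutral all other side chains carry no charge.
Positive (K, R): R1, K3, R5, K8, R13 → +5.
Negative (D, E): D2, E14, D15 → −3.
Net charge = (+5) + (−3) = +2.

+2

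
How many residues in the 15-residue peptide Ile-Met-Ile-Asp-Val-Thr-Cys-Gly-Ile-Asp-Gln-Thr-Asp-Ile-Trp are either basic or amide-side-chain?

Basic: H, K, R. Amide-side-chain: N, Q.
Basic residues here: none (0).
Amide-side-chain residues here: Gln11 (1).
The two groups share no amino acid, so total = 0 + 1 = 1.

1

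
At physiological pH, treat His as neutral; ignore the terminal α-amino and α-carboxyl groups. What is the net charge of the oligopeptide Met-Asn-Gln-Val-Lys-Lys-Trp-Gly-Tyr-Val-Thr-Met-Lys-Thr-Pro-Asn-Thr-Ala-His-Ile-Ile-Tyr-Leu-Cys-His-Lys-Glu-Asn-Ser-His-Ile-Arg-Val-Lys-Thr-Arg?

+6

The side chains ionized at physiological pH are Lys/Arg (+1) and Asp/Glu (−1); with His treated as neutral, nothing else contributes.
Positive (K, R): Lys5, Lys6, Lys13, Lys26, Arg32, Lys34, Arg36 → +7.
Negative (D, E): Glu27 → −1.
Net charge = (+7) + (−1) = +6.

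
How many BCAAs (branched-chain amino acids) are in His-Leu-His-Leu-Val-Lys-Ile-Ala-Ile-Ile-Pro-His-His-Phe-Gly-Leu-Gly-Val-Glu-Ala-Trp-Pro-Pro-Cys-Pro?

8

V, L, and I make up the branched-chain aliphatic group.
Matching residues: Leu2, Leu4, Val5, Ile7, Ile9, Ile10, Leu16, Val18.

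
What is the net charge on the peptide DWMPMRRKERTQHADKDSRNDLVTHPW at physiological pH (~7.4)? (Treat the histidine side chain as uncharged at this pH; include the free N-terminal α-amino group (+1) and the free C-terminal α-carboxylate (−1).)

Near pH 7.4, K and R contribute +1 each, D and E contribute −1 each, and every other side chain (His included, as stated) is uncharged.
Positive (K, R): R6, R7, K8, R10, K16, R19 → +6.
Negative (D, E): D1, E9, D15, D17, D21 → −5.
The N-terminus (+1) and C-terminus (−1) cancel.
Net charge = (+6) + (−5) = +1.

+1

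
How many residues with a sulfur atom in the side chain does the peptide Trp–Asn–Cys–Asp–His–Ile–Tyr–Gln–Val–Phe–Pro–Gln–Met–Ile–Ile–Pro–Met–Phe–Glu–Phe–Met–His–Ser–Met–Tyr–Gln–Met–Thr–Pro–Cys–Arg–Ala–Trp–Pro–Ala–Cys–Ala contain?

The sulfur-bearing residues are cysteine (–SH) and methionine (–S–CH₃).
Matching residues: Cys3, Met13, Met17, Met21, Met24, Met27, Cys30, Cys36.

8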